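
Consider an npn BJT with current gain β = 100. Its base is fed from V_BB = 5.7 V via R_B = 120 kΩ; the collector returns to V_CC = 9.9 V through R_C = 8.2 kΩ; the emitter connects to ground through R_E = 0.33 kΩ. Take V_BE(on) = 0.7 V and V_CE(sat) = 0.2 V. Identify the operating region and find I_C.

saturation; I_C ≈ 1.1 mA

Assume active: I_B = (5.7 − 0.7)/(120 + 101×0.33) = 0.0326 mA, I_C = β·I_B = 3.26 mA.
Then V_CE = 9.9 − 3.26×8.2 − 3.29×0.33 = -17.9 V < 0.2 V — the active assumption fails.
Re-solve with V_CE = 0.2 V. KCL at the emitter: V_E/R_E = (V_BB−0.7−V_E)/R_B + (V_CC−0.2−V_E)/R_C, giving V_E = 0.387 V.
I_C = (V_CC − 0.2 − V_E)/R_C = (9.7 − 0.387)/8.2 = 1.14 mA.
Check: I_B = (5 − 0.387)/120 = 0.0384 mA, and β·I_B = 3.84 mA > I_C, confirming saturation.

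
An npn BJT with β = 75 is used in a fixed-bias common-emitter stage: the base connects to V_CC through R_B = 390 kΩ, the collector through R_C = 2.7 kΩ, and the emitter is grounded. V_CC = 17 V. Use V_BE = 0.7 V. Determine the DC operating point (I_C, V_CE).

I_C ≈ 3.1 mA, V_CE ≈ 8.5 V

Base loop: V_CC = I_B·R_B + V_BE, so I_B = (17 − 0.7)/390 kΩ = 0.0418 mA.
In the active region I_C = β·I_B = 75 × 0.0418 = 3.13 mA.
Collector loop: V_CE = V_CC − I_C·R_C = 17 − 3.13×2.7 = 8.54 V.
Since V_CE = 8.54 V > V_CE(sat) ≈ 0.2 V, the transistor is in the active region as assumed.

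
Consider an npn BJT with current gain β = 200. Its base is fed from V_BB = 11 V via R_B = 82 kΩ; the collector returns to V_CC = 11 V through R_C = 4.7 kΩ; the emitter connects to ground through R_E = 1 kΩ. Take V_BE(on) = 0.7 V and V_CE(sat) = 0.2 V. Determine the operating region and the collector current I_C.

Assume active: I_B = (11 − 0.7)/(82 + 201×1) = 0.0364 mA, I_C = β·I_B = 7.28 mA.
Then V_CE = 11 − 7.28×4.7 − 7.32×1 = -30.5 V < 0.2 V — the active assumption fails.
Re-solve with V_CE = 0.2 V. KCL at the emitter: V_E/R_E = (V_BB−0.7−V_E)/R_B + (V_CC−0.2−V_E)/R_C, giving V_E = 1.98 V.
I_C = (V_CC − 0.2 − V_E)/R_C = (10.8 − 1.98)/4.7 = 1.88 mA.
Check: I_B = (10.3 − 1.98)/82 = 0.101 mA, and β·I_B = 20.3 mA > I_C, confirming saturation.

saturation; I_C ≈ 1.9 mA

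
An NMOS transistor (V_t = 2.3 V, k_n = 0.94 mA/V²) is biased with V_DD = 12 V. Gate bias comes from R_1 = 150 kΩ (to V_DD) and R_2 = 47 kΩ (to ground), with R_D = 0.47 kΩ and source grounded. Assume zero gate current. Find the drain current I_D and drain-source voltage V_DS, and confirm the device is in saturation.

V_G = V_DD·R_2/(R_1+R_2) = 12×47/197 = 2.86 V. With the source grounded, V_GS = V_G = 2.86 V.
Assume saturation: I_D = (k_n/2)(V_GS − V_t)² = (0.94/2)×(2.86 − 2.3)² = 0.47×0.563² = 0.149 mA.
V_DS = V_DD − I_D·R_D = 12 − 0.149×0.47 = 11.9 V.
Saturation requires V_DS ≥ V_GS − V_t = 0.563 V; 11.9 ≥ 0.563 ✓.

I_D ≈ 0.15 mA, V_DS ≈ 12 V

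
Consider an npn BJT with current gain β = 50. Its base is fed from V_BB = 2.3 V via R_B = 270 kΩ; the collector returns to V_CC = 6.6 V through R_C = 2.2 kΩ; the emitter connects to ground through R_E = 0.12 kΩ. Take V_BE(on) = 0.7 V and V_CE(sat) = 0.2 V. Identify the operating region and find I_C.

active; I_C ≈ 0.29 mA

Assume active. Base-emitter loop: I_B = (V_BB − V_BE)/(R_B + (β+1)R_E) = (2.3 − 0.7)/(270 + 51×0.12) = 0.00579 mA.
I_C = β·I_B = 50×0.00579 = 0.29 mA.
V_CE = V_CC − I_C·R_C − I_E·R_E = 6.6 − 0.29×2.2 − 0.296×0.12 = 5.93 V > V_CE(sat), so the active-region assumption holds.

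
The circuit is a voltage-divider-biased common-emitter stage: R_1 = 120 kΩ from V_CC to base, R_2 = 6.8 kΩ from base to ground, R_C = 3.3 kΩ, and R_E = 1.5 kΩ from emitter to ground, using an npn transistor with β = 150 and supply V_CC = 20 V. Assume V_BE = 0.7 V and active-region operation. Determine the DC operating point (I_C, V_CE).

I_C ≈ 0.24 mA, V_CE ≈ 19 V

Thevenize the base divider: V_Th = V_CC·R_2/(R_1+R_2) = 20×6.8/127 = 1.07 V, R_Th = R_1‖R_2 = 6.44 kΩ.
Base-emitter loop: V_Th = I_B·R_Th + V_BE + (β+1)I_B·R_E, so I_B = (1.07 − 0.7) / (6.44 + 151×1.5) = 0.0016 mA.
I_C = β·I_B = 150×0.0016 = 0.24 mA, and I_E = (β+1)I_B = 0.242 mA.
V_CE = V_CC − I_C·R_C − I_E·R_E = 20 − 0.24×3.3 − 0.242×1.5 = 18.8 V.
V_CE = 18.8 V > 0.2 V confirms active-region operation.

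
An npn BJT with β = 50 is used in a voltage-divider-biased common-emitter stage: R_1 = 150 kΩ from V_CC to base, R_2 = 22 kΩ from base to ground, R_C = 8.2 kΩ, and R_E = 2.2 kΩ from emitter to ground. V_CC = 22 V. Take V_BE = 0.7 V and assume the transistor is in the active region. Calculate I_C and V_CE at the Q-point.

Thevenize the base divider: V_Th = V_CC·R_2/(R_1+R_2) = 22×22/172 = 2.81 V, R_Th = R_1‖R_2 = 19.2 kΩ.
Base-emitter loop: V_Th = I_B·R_Th + V_BE + (β+1)I_B·R_E, so I_B = (2.81 − 0.7) / (19.2 + 51×2.2) = 0.0161 mA.
I_C = β·I_B = 50×0.0161 = 0.804 mA, and I_E = (β+1)I_B = 0.821 mA.
V_CE = V_CC − I_C·R_C − I_E·R_E = 22 − 0.804×8.2 − 0.821×2.2 = 13.6 V.
V_CE = 13.6 V > 0.2 V confirms active-region operation.

I_C ≈ 0.8 mA, V_CE ≈ 14 V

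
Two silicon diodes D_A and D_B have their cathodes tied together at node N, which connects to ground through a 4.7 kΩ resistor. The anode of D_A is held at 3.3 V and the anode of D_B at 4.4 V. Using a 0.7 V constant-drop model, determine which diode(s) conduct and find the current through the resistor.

Assume both conduct. Then node N would need to be at both 3.3−0.7 = 2.6 V and 4.4−0.7 = 3.7 V, which is impossible.
Assume only D_B conducts: V_N = 4.4 − 0.7 = 3.7 V, so I_R = 3.7/4.7 = 0.787 mA.
Check D_A: its anode-to-cathode voltage is 3.3 − 3.7 = -0.4 V < 0.7 V, so it is off. The assumption is consistent.

Only D_B conducts; I_R ≈ 0.79 mA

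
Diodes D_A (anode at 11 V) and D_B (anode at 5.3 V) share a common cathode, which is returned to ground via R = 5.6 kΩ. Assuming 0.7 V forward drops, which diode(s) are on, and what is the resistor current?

Assume both conduct. Then node N would need to be at both 11−0.7 = 10.3 V and 5.3−0.7 = 4.6 V, which is impossible.
Assume only D_A conducts: V_N = 11 − 0.7 = 10.3 V, so I_R = 10.3/5.6 = 1.84 mA.
Check D_B: its anode-to-cathode voltage is 5.3 − 10.3 = -5 V < 0.7 V, so it is off. The assumption is consistent.

Only D_A conducts; I_R ≈ 1.8 mA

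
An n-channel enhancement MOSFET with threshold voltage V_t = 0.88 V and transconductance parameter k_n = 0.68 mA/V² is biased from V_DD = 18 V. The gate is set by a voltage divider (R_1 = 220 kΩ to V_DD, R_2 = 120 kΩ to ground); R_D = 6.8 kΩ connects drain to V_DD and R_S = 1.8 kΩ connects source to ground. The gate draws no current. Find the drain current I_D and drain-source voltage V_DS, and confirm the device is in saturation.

I_D ≈ 1.8 mA, V_DS ≈ 2.8 V

V_G = V_DD·R_2/(R_1+R_2) = 18×120/340 = 6.35 V.
Assume saturation: I_D = (k_n/2)(V_GS − V_t)² with V_GS = V_G − I_D·R_S = 6.35 − 1.8·I_D.
Substituting gives 1.1·I_D² − 7.7·I_D + 10.2 = 0, with roots I_D = 1.77 or 5.22 mA.
The root I_D = 5.22 mA gives V_GS = -3.04 V ≤ V_t, so take I_D = 1.77 mA.
Then V_GS = 3.16 V and V_DS = V_DD − I_D(R_D+R_S) = 18 − 1.77×8.6 = 2.76 V.
Saturation requires V_DS ≥ V_GS − V_t = 2.28 V; 2.76 ≥ 2.28 ✓.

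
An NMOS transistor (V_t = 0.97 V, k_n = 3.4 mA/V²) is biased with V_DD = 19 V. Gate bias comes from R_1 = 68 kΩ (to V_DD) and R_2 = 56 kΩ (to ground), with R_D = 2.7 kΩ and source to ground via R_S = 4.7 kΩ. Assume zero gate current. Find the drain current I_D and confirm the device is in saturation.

V_G = V_DD·R_2/(R_1+R_2) = 19×56/124 = 8.58 V.
Assume saturation: I_D = (k_n/2)(V_GS − V_t)² with V_GS = V_G − I_D·R_S = 8.58 − 4.7·I_D.
Substituting gives 37.6·I_D² − 123·I_D + 98.5 = 0, with roots I_D = 1.42 or 1.84 mA.
The root I_D = 1.84 mA gives V_GS = -0.0706 V ≤ V_t, so take I_D = 1.42 mA.
Then V_GS = 1.89 V and V_DS = V_DD − I_D(R_D+R_S) = 19 − 1.42×7.4 = 8.46 V.
Saturation requires V_DS ≥ V_GS − V_t = 0.915 V; 8.46 ≥ 0.915 ✓.

I_D ≈ 1.4 mA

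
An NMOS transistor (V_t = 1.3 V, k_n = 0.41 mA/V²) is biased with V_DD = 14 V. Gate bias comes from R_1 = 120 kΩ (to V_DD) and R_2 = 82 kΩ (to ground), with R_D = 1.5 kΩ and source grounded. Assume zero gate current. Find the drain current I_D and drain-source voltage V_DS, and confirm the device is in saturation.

V_G = V_DD·R_2/(R_1+R_2) = 14×82/202 = 5.68 V. With the source grounded, V_GS = V_G = 5.68 V.
Assume saturation: I_D = (k_n/2)(V_GS − V_t)² = (0.41/2)×(5.68 − 1.3)² = 0.205×4.38² = 3.94 mA.
V_DS = V_DD − I_D·R_D = 14 − 3.94×1.5 = 8.09 V.
Saturation requires V_DS ≥ V_GS − V_t = 4.38 V; 8.09 ≥ 4.38 ✓.

I_D ≈ 3.9 mA, V_DS ≈ 8.1 V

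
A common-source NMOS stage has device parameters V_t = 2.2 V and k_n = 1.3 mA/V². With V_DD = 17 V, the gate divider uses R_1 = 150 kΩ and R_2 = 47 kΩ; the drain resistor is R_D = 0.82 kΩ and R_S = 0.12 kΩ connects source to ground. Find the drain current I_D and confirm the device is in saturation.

I_D ≈ 1.8 mA

V_G = V_DD·R_2/(R_1+R_2) = 17×47/197 = 4.06 V.
Assume saturation: I_D = (k_n/2)(V_GS − V_t)² with V_GS = V_G − I_D·R_S = 4.06 − 0.12·I_D.
Substituting gives 0.00936·I_D² − 1.29·I_D + 2.24 = 0, with roots I_D = 1.76 or 136 mA.
The root I_D = 136 mA gives V_GS = -12.3 V ≤ V_t, so take I_D = 1.76 mA.
Then V_GS = 3.84 V and V_DS = V_DD − I_D(R_D+R_S) = 17 − 1.76×0.94 = 15.3 V.
Saturation requires V_DS ≥ V_GS − V_t = 1.64 V; 15.3 ≥ 1.64 ✓.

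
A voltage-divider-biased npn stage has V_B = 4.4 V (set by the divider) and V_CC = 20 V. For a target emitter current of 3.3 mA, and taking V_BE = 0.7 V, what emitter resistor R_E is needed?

V_E = V_B − V_BE = 4.4 − 0.7 = 3.7 V.
R_E = V_E / I_E = 3.7 / 3.3 = 1.12 kΩ.

R_E ≈ 1.1 kΩ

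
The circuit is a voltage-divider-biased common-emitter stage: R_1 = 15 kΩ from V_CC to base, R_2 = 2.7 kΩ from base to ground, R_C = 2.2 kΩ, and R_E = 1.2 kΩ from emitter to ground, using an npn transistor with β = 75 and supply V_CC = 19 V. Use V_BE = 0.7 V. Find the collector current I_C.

Thevenize the base divider: V_Th = V_CC·R_2/(R_1+R_2) = 19×2.7/17.7 = 2.9 V, R_Th = R_1‖R_2 = 2.29 kΩ.
Base-emitter loop: V_Th = I_B·R_Th + V_BE + (β+1)I_B·R_E, so I_B = (2.9 − 0.7) / (2.29 + 76×1.2) = 0.0235 mA.
I_C = β·I_B = 75×0.0235 = 1.76 mA, and I_E = (β+1)I_B = 1.79 mA.
V_CE = V_CC − I_C·R_C − I_E·R_E = 19 − 1.76×2.2 − 1.79×1.2 = 13 V.
V_CE = 13 V > 0.2 V confirms active-region operation.

I_C ≈ 1.8 mA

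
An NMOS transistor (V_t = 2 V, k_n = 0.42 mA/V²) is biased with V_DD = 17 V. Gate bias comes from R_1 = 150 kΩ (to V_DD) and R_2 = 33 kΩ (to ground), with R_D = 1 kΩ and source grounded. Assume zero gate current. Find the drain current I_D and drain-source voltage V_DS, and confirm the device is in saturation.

I_D ≈ 0.24 mA, V_DS ≈ 17 V

V_G = V_DD·R_2/(R_1+R_2) = 17×33/183 = 3.07 V. With the source grounded, V_GS = V_G = 3.07 V.
Assume saturation: I_D = (k_n/2)(V_GS − V_t)² = (0.42/2)×(3.07 − 2)² = 0.21×1.07² = 0.238 mA.
V_DS = V_DD − I_D·R_D = 17 − 0.238×1 = 16.8 V.
Saturation requires V_DS ≥ V_GS − V_t = 1.07 V; 16.8 ≥ 1.07 ✓.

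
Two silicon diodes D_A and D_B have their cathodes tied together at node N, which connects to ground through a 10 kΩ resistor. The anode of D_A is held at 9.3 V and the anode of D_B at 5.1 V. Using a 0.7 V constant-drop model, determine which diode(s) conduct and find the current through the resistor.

Assume both conduct. Then node N would need to be at both 9.3−0.7 = 8.6 V and 5.1−0.7 = 4.4 V, which is impossible.
Assume only D_A conducts: V_N = 9.3 − 0.7 = 8.6 V, so I_R = 8.6/10 = 0.86 mA.
Check D_B: its anode-to-cathode voltage is 5.1 − 8.6 = -3.5 V < 0.7 V, so it is off. The assumption is consistent.

Only D_A conducts; I_R ≈ 0.86 mA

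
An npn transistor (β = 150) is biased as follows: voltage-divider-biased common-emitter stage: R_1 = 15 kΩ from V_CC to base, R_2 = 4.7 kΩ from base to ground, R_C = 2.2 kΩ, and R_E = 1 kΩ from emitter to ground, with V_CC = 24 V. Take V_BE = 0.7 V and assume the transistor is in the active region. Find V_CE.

Thevenize the base divider: V_Th = V_CC·R_2/(R_1+R_2) = 24×4.7/19.7 = 5.73 V, R_Th = R_1‖R_2 = 3.58 kΩ.
Base-emitter loop: V_Th = I_B·R_Th + V_BE + (β+1)I_B·R_E, so I_B = (5.73 − 0.7) / (3.58 + 151×1) = 0.0325 mA.
I_C = β·I_B = 150×0.0325 = 4.88 mA, and I_E = (β+1)I_B = 4.91 mA.
V_CE = V_CC − I_C·R_C − I_E·R_E = 24 − 4.88×2.2 − 4.91×1 = 8.36 V.
V_CE = 8.36 V > 0.2 V confirms active-region operation.

V_CE ≈ 8.4 V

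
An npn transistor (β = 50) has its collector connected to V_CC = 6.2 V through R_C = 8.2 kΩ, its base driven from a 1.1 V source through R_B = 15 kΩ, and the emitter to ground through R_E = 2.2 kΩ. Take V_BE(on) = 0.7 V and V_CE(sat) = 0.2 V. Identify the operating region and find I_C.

active; I_C ≈ 0.16 mA

Assume active. Base-emitter loop: I_B = (V_BB − V_BE)/(R_B + (β+1)R_E) = (1.1 − 0.7)/(15 + 51×2.2) = 0.00314 mA.
I_C = β·I_B = 50×0.00314 = 0.157 mA.
V_CE = V_CC − I_C·R_C − I_E·R_E = 6.2 − 0.157×8.2 − 0.16×2.2 = 4.56 V > V_CE(sat), so the active-region assumption holds.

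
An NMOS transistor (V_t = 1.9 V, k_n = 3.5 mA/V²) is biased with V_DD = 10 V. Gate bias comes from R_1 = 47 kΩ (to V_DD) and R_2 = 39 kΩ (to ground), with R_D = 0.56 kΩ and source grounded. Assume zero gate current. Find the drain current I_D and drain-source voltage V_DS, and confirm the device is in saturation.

I_D ≈ 12 mA, V_DS ≈ 3.2 V

V_G = V_DD·R_2/(R_1+R_2) = 10×39/86 = 4.53 V. With the source grounded, V_GS = V_G = 4.53 V.
Assume saturation: I_D = (k_n/2)(V_GS − V_t)² = (3.5/2)×(4.53 − 1.9)² = 1.75×2.63² = 12.1 mA.
V_DS = V_DD − I_D·R_D = 10 − 12.1×0.56 = 3.2 V.
Saturation requires V_DS ≥ V_GS − V_t = 2.63 V; 3.2 ≥ 2.63 ✓.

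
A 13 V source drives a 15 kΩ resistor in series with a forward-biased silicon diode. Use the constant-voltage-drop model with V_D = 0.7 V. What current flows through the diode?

KVL around the loop: 13 = V_D + I·R = 0.7 + I × 15 kΩ.
So I = (13 − 0.7) / 15 kΩ = 12.3 / 15 = 0.82 mA.

I ≈ 0.82 mA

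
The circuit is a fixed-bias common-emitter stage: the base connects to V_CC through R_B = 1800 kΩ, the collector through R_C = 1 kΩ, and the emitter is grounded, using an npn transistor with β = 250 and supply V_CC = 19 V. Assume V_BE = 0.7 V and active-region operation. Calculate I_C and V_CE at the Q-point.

Base loop: V_CC = I_B·R_B + V_BE, so I_B = (19 − 0.7)/1800 kΩ = 0.0102 mA.
In the active region I_C = β·I_B = 250 × 0.0102 = 2.54 mA.
Collector loop: V_CE = V_CC − I_C·R_C = 19 − 2.54×1 = 16.5 V.
Since V_CE = 16.5 V > V_CE(sat) ≈ 0.2 V, the transistor is in the active region as assumed.

I_C ≈ 2.5 mA, V_CE ≈ 16 V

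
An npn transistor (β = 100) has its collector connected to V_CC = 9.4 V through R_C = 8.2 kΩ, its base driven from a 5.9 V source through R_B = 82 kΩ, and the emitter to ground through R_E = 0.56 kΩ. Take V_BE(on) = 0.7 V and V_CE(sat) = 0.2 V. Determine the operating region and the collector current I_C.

saturation; I_C ≈ 1 mA

Assume active: I_B = (5.9 − 0.7)/(82 + 101×0.56) = 0.0375 mA, I_C = β·I_B = 3.75 mA.
Then V_CE = 9.4 − 3.75×8.2 − 3.79×0.56 = -23.5 V < 0.2 V — the active assumption fails.
Re-solve with V_CE = 0.2 V. KCL at the emitter: V_E/R_E = (V_BB−0.7−V_E)/R_B + (V_CC−0.2−V_E)/R_C, giving V_E = 0.617 V.
I_C = (V_CC − 0.2 − V_E)/R_C = (9.2 − 0.617)/8.2 = 1.05 mA.
Check: I_B = (5.2 − 0.617)/82 = 0.0559 mA, and β·I_B = 5.59 mA > I_C, confirming saturation.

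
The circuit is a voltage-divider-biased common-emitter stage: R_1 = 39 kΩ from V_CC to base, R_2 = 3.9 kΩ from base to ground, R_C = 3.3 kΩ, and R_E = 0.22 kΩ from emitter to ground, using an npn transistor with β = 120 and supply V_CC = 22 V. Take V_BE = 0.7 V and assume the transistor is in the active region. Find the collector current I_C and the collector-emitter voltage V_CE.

I_C ≈ 5.2 mA, V_CE ≈ 3.8 V

Thevenize the base divider: V_Th = V_CC·R_2/(R_1+R_2) = 22×3.9/42.9 = 2 V, R_Th = R_1‖R_2 = 3.55 kΩ.
Base-emitter loop: V_Th = I_B·R_Th + V_BE + (β+1)I_B·R_E, so I_B = (2 − 0.7) / (3.55 + 121×0.22) = 0.0431 mA.
I_C = β·I_B = 120×0.0431 = 5.17 mA, and I_E = (β+1)I_B = 5.21 mA.
V_CE = V_CC − I_C·R_C − I_E·R_E = 22 − 5.17×3.3 − 5.21×0.22 = 3.79 V.
V_CE = 3.79 V > 0.2 V confirms active-region operation.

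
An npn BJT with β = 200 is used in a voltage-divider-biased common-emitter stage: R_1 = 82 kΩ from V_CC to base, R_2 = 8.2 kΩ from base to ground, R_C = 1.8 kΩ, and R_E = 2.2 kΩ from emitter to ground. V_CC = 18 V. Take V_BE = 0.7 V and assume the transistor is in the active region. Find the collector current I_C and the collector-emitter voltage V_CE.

I_C ≈ 0.42 mA, V_CE ≈ 16 V

Thevenize the base divider: V_Th = V_CC·R_2/(R_1+R_2) = 18×8.2/90.2 = 1.64 V, R_Th = R_1‖R_2 = 7.45 kΩ.
Base-emitter loop: V_Th = I_B·R_Th + V_BE + (β+1)I_B·R_E, so I_B = (1.64 − 0.7) / (7.45 + 201×2.2) = 0.00208 mA.
I_C = β·I_B = 200×0.00208 = 0.416 mA, and I_E = (β+1)I_B = 0.419 mA.
V_CE = V_CC − I_C·R_C − I_E·R_E = 18 − 0.416×1.8 − 0.419×2.2 = 16.3 V.
V_CE = 16.3 V > 0.2 V confirms active-region operation.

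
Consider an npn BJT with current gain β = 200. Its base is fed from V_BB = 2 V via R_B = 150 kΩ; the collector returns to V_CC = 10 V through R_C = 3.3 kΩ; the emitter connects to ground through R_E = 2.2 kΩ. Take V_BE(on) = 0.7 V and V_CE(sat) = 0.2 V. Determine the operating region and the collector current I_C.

Assume active. Base-emitter loop: I_B = (V_BB − V_BE)/(R_B + (β+1)R_E) = (2 − 0.7)/(150 + 201×2.2) = 0.0022 mA.
I_C = β·I_B = 200×0.0022 = 0.439 mA.
V_CE = V_CC − I_C·R_C − I_E·R_E = 10 − 0.439×3.3 − 0.441×2.2 = 7.58 V > V_CE(sat), so the active-region assumption holds.

active; I_C ≈ 0.44 mA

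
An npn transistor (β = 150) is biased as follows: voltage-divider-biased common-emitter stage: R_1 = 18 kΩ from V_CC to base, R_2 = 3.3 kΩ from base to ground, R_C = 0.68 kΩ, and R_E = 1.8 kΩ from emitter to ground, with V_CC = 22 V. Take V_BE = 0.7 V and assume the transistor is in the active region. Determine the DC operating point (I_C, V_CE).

Thevenize the base divider: V_Th = V_CC·R_2/(R_1+R_2) = 22×3.3/21.3 = 3.41 V, R_Th = R_1‖R_2 = 2.79 kΩ.
Base-emitter loop: V_Th = I_B·R_Th + V_BE + (β+1)I_B·R_E, so I_B = (3.41 − 0.7) / (2.79 + 151×1.8) = 0.00986 mA.
I_C = β·I_B = 150×0.00986 = 1.48 mA, and I_E = (β+1)I_B = 1.49 mA.
V_CE = V_CC − I_C·R_C − I_E·R_E = 22 − 1.48×0.68 − 1.49×1.8 = 18.3 V.
V_CE = 18.3 V > 0.2 V confirms active-region operation.

I_C ≈ 1.5 mA, V_CE ≈ 18 V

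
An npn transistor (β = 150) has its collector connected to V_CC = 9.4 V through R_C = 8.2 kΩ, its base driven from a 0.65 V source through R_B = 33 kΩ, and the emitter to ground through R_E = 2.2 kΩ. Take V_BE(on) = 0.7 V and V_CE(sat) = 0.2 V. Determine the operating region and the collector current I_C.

cutoff; I_C ≈ 0

V_BB = 0.65 V ≤ V_BE(on) = 0.7 V, so the base-emitter junction is not forward biased.
The transistor is in cutoff: I_B = I_C = 0.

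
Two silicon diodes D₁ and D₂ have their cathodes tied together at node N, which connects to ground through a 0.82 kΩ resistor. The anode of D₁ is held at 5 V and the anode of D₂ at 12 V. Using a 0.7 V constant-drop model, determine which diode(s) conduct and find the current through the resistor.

Only D₂ conducts; I_R ≈ 14 mA

Assume both conduct. Then node N would need to be at both 5−0.7 = 4.3 V and 12−0.7 = 11.3 V, which is impossible.
Assume only D₂ conducts: V_N = 12 − 0.7 = 11.3 V, so I_R = 11.3/0.82 = 13.8 mA.
Check D₁: its anode-to-cathode voltage is 5 − 11.3 = -6.3 V < 0.7 V, so it is off. The assumption is consistent.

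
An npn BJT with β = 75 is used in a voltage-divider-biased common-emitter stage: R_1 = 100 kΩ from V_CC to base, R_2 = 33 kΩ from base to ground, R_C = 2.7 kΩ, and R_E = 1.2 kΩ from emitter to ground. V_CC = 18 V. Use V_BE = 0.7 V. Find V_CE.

V_CE ≈ 8.5 V

Thevenize the base divider: V_Th = V_CC·R_2/(R_1+R_2) = 18×33/133 = 4.47 V, R_Th = R_1‖R_2 = 24.8 kΩ.
Base-emitter loop: V_Th = I_B·R_Th + V_BE + (β+1)I_B·R_E, so I_B = (4.47 − 0.7) / (24.8 + 76×1.2) = 0.0325 mA.
I_C = β·I_B = 75×0.0325 = 2.43 mA, and I_E = (β+1)I_B = 2.47 mA.
V_CE = V_CC − I_C·R_C − I_E·R_E = 18 − 2.43×2.7 − 2.47×1.2 = 8.47 V.
V_CE = 8.47 V > 0.2 V confirms active-region operation.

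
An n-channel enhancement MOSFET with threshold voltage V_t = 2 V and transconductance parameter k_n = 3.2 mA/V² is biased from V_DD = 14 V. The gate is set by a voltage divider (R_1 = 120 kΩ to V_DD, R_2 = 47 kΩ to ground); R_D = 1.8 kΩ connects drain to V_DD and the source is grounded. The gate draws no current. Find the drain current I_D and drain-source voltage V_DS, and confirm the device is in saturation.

I_D ≈ 6 mA, V_DS ≈ 3.2 V

V_G = V_DD·R_2/(R_1+R_2) = 14×47/167 = 3.94 V. With the source grounded, V_GS = V_G = 3.94 V.
Assume saturation: I_D = (k_n/2)(V_GS − V_t)² = (3.2/2)×(3.94 − 2)² = 1.6×1.94² = 6.02 mA.
V_DS = V_DD − I_D·R_D = 14 − 6.02×1.8 = 3.16 V.
Saturation requires V_DS ≥ V_GS − V_t = 1.94 V; 3.16 ≥ 1.94 ✓.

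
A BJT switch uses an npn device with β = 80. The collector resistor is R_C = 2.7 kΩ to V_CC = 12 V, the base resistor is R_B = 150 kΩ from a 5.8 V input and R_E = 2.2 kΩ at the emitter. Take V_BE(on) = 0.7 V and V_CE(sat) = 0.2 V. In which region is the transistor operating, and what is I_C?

active; I_C ≈ 1.2 mA

Assume active. Base-emitter loop: I_B = (V_BB − V_BE)/(R_B + (β+1)R_E) = (5.8 − 0.7)/(150 + 81×2.2) = 0.0155 mA.
I_C = β·I_B = 80×0.0155 = 1.24 mA.
V_CE = V_CC − I_C·R_C − I_E·R_E = 12 − 1.24×2.7 − 1.26×2.2 = 5.87 V > V_CE(sat), so the active-region assumption holds.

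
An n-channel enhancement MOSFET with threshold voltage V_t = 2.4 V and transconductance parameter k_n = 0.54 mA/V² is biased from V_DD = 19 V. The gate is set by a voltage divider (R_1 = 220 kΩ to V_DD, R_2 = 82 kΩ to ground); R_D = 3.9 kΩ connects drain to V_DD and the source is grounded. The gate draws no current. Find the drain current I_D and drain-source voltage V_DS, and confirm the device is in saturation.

I_D ≈ 2.1 mA, V_DS ≈ 11 V

V_G = V_DD·R_2/(R_1+R_2) = 19×82/302 = 5.16 V. With the source grounded, V_GS = V_G = 5.16 V.
Assume saturation: I_D = (k_n/2)(V_GS − V_t)² = (0.54/2)×(5.16 − 2.4)² = 0.27×2.76² = 2.06 mA.
V_DS = V_DD − I_D·R_D = 19 − 2.06×3.9 = 11 V.
Saturation requires V_DS ≥ V_GS − V_t = 2.76 V; 11 ≥ 2.76 ✓.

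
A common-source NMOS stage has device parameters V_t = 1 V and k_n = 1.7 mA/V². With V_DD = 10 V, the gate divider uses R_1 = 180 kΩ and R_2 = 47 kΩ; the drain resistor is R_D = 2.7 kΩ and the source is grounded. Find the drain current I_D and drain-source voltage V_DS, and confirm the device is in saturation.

I_D ≈ 0.97 mA, V_DS ≈ 7.4 V

V_G = V_DD·R_2/(R_1+R_2) = 10×47/227 = 2.07 V. With the source grounded, V_GS = V_G = 2.07 V.
Assume saturation: I_D = (k_n/2)(V_GS − V_t)² = (1.7/2)×(2.07 − 1)² = 0.85×1.07² = 0.974 mA.
V_DS = V_DD − I_D·R_D = 10 − 0.974×2.7 = 7.37 V.
Saturation requires V_DS ≥ V_GS − V_t = 1.07 V; 7.37 ≥ 1.07 ✓.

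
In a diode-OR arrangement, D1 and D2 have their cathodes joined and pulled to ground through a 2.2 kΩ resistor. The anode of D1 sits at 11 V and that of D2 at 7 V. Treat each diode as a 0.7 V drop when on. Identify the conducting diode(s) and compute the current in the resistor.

Only D1 conducts; I_R ≈ 4.7 mA

Assume both conduct. Then node N would need to be at both 11−0.7 = 10.3 V and 7−0.7 = 6.3 V, which is impossible.
Assume only D1 conducts: V_N = 11 − 0.7 = 10.3 V, so I_R = 10.3/2.2 = 4.68 mA.
Check D2: its anode-to-cathode voltage is 7 − 10.3 = -3.3 V < 0.7 V, so it is off. The assumption is consistent.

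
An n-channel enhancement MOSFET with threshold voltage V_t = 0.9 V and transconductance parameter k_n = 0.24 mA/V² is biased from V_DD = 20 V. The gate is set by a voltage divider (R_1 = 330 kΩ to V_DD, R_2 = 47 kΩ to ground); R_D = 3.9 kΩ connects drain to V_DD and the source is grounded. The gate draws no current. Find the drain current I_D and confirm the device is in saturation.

V_G = V_DD·R_2/(R_1+R_2) = 20×47/377 = 2.49 V. With the source grounded, V_GS = V_G = 2.49 V.
Assume saturation: I_D = (k_n/2)(V_GS − V_t)² = (0.24/2)×(2.49 − 0.9)² = 0.12×1.59² = 0.305 mA.
V_DS = V_DD − I_D·R_D = 20 − 0.305×3.9 = 18.8 V.
Saturation requires V_DS ≥ V_GS − V_t = 1.59 V; 18.8 ≥ 1.59 ✓.

I_D ≈ 0.3 mA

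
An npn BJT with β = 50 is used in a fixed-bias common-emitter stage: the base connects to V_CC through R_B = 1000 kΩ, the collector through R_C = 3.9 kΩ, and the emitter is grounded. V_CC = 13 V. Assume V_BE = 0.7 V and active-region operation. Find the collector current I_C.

I_C ≈ 0.61 mA

Base loop: V_CC = I_B·R_B + V_BE, so I_B = (13 − 0.7)/1000 kΩ = 0.0123 mA.
In the active region I_C = β·I_B = 50 × 0.0123 = 0.615 mA.
Collector loop: V_CE = V_CC − I_C·R_C = 13 − 0.615×3.9 = 10.6 V.
Since V_CE = 10.6 V > V_CE(sat) ≈ 0.2 V, the transistor is in the active region as assumed.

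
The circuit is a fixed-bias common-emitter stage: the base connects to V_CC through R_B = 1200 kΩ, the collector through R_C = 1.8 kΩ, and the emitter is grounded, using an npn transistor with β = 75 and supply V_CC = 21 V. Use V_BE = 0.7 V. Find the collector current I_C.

I_C ≈ 1.3 mA

Base loop: V_CC = I_B·R_B + V_BE, so I_B = (21 − 0.7)/1200 kΩ = 0.0169 mA.
In the active region I_C = β·I_B = 75 × 0.0169 = 1.27 mA.
Collector loop: V_CE = V_CC − I_C·R_C = 21 − 1.27×1.8 = 18.7 V.
Since V_CE = 18.7 V > V_CE(sat) ≈ 0.2 V, the transistor is in the active region as assumed.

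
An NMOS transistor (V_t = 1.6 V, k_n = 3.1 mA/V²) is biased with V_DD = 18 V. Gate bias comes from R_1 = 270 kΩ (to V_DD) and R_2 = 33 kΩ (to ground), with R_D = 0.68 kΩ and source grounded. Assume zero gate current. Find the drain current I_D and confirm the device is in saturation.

V_G = V_DD·R_2/(R_1+R_2) = 18×33/303 = 1.96 V. With the source grounded, V_GS = V_G = 1.96 V.
Assume saturation: I_D = (k_n/2)(V_GS − V_t)² = (3.1/2)×(1.96 − 1.6)² = 1.55×0.36² = 0.201 mA.
V_DS = V_DD − I_D·R_D = 18 − 0.201×0.68 = 17.9 V.
Saturation requires V_DS ≥ V_GS − V_t = 0.36 V; 17.9 ≥ 0.36 ✓.

I_D ≈ 0.2 mA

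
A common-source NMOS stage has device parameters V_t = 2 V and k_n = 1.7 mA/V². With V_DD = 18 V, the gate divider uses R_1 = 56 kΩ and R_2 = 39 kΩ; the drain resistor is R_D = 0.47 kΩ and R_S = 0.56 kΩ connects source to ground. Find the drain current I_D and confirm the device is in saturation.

V_G = V_DD·R_2/(R_1+R_2) = 18×39/95 = 7.39 V.
Assume saturation: I_D = (k_n/2)(V_GS − V_t)² with V_GS = V_G − I_D·R_S = 7.39 − 0.56·I_D.
Substituting gives 0.267·I_D² − 6.13·I_D + 24.7 = 0, with roots I_D = 5.21 or 17.8 mA.
The root I_D = 17.8 mA gives V_GS = -2.58 V ≤ V_t, so take I_D = 5.21 mA.
Then V_GS = 4.47 V and V_DS = V_DD − I_D(R_D+R_S) = 18 − 5.21×1.03 = 12.6 V.
Saturation requires V_DS ≥ V_GS − V_t = 2.47 V; 12.6 ≥ 2.47 ✓.

I_D ≈ 5.2 mA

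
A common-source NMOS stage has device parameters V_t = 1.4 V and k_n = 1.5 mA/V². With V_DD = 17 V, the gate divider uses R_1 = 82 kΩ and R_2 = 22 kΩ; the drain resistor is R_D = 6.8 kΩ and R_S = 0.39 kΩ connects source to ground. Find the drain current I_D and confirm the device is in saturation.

I_D ≈ 1.7 mA

V_G = V_DD·R_2/(R_1+R_2) = 17×22/104 = 3.6 V.
Assume saturation: I_D = (k_n/2)(V_GS − V_t)² with V_GS = V_G − I_D·R_S = 3.6 − 0.39·I_D.
Substituting gives 0.114·I_D² − 2.28·I_D + 3.62 = 0, with roots I_D = 1.73 or 18.3 mA.
The root I_D = 18.3 mA gives V_GS = -3.54 V ≤ V_t, so take I_D = 1.73 mA.
Then V_GS = 2.92 V and V_DS = V_DD − I_D(R_D+R_S) = 17 − 1.73×7.19 = 4.54 V.
Saturation requires V_DS ≥ V_GS − V_t = 1.52 V; 4.54 ≥ 1.52 ✓.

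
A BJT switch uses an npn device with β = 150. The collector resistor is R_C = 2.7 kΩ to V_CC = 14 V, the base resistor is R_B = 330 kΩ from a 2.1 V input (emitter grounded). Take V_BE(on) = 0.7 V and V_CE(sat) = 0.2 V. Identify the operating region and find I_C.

Assume active. Base-emitter loop: I_B = (V_BB − V_BE)/R_B = (2.1 − 0.7)/330 = 0.00424 mA.
I_C = β·I_B = 150×0.00424 = 0.636 mA.
V_CE = V_CC − I_C·R_C = 14 − 0.636×2.7 = 12.3 V > V_CE(sat), so the active-region assumption holds.

active; I_C ≈ 0.64 mA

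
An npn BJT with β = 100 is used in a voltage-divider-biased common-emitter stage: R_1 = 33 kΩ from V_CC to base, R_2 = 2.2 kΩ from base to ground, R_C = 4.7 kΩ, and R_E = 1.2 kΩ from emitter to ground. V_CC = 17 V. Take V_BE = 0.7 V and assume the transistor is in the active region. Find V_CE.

Thevenize the base divider: V_Th = V_CC·R_2/(R_1+R_2) = 17×2.2/35.2 = 1.06 V, R_Th = R_1‖R_2 = 2.06 kΩ.
Base-emitter loop: V_Th = I_B·R_Th + V_BE + (β+1)I_B·R_E, so I_B = (1.06 − 0.7) / (2.06 + 101×1.2) = 0.00294 mA.
I_C = β·I_B = 100×0.00294 = 0.294 mA, and I_E = (β+1)I_B = 0.297 mA.
V_CE = V_CC − I_C·R_C − I_E·R_E = 17 − 0.294×4.7 − 0.297×1.2 = 15.3 V.
V_CE = 15.3 V > 0.2 V confirms active-region operation.

V_CE ≈ 15 V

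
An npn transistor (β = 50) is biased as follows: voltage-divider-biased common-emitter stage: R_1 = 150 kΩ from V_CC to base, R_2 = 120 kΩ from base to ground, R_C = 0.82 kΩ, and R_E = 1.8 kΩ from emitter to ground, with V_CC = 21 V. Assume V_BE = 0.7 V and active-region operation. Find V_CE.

V_CE ≈ 14 V

Thevenize the base divider: V_Th = V_CC·R_2/(R_1+R_2) = 21×120/270 = 9.33 V, R_Th = R_1‖R_2 = 66.7 kΩ.
Base-emitter loop: V_Th = I_B·R_Th + V_BE + (β+1)I_B·R_E, so I_B = (9.33 − 0.7) / (66.7 + 51×1.8) = 0.0545 mA.
I_C = β·I_B = 50×0.0545 = 2.72 mA, and I_E = (β+1)I_B = 2.78 mA.
V_CE = V_CC − I_C·R_C − I_E·R_E = 21 − 2.72×0.82 − 2.78×1.8 = 13.8 V.
V_CE = 13.8 V > 0.2 V confirms active-region operation.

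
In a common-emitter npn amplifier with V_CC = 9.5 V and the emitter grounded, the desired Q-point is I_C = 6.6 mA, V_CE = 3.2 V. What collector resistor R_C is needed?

R_C ≈ 0.95 kΩ

Collector loop: V_CC = I_C·R_C + V_CE.
R_C = (V_CC − V_CE)/I_C = (9.5 − 3.2)/6.6 = 0.955 kΩ.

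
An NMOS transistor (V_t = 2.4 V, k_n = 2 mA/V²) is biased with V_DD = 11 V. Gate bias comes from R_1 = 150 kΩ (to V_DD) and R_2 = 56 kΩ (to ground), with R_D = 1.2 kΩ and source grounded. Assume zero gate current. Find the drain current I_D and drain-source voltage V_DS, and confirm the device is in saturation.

I_D ≈ 0.35 mA, V_DS ≈ 11 V

V_G = V_DD·R_2/(R_1+R_2) = 11×56/206 = 2.99 V. With the source grounded, V_GS = V_G = 2.99 V.
Assume saturation: I_D = (k_n/2)(V_GS − V_t)² = (2/2)×(2.99 − 2.4)² = 1×0.59² = 0.348 mA.
V_DS = V_DD − I_D·R_D = 11 − 0.348×1.2 = 10.6 V.
Saturation requires V_DS ≥ V_GS − V_t = 0.59 V; 10.6 ≥ 0.59 ✓.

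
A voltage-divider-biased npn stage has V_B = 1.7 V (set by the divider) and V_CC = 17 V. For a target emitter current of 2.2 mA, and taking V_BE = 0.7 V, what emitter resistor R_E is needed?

R_E ≈ 0.45 kΩ

V_E = V_B − V_BE = 1.7 − 0.7 = 1 V.
R_E = V_E / I_E = 1 / 2.2 = 0.455 kΩ.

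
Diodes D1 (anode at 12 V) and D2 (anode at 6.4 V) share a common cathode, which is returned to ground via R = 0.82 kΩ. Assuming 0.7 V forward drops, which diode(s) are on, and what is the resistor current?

Assume both conduct. Then node N would need to be at both 12−0.7 = 11.3 V and 6.4−0.7 = 5.7 V, which is impossible.
Assume only D1 conducts: V_N = 12 − 0.7 = 11.3 V, so I_R = 11.3/0.82 = 13.8 mA.
Check D2: its anode-to-cathode voltage is 6.4 − 11.3 = -4.9 V < 0.7 V, so it is off. The assumption is consistent.

Only D1 conducts; I_R ≈ 14 mA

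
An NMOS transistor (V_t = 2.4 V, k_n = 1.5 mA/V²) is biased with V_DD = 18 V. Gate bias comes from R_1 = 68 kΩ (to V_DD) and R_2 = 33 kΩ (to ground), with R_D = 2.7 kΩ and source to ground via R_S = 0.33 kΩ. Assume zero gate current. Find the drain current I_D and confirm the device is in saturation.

I_D ≈ 3.8 mA

V_G = V_DD·R_2/(R_1+R_2) = 18×33/101 = 5.88 V.
Assume saturation: I_D = (k_n/2)(V_GS − V_t)² with V_GS = V_G − I_D·R_S = 5.88 − 0.33·I_D.
Substituting gives 0.0817·I_D² − 2.72·I_D + 9.09 = 0, with roots I_D = 3.76 or 29.6 mA.
The root I_D = 29.6 mA gives V_GS = -3.88 V ≤ V_t, so take I_D = 3.76 mA.
Then V_GS = 4.64 V and V_DS = V_DD − I_D(R_D+R_S) = 18 − 3.76×3.03 = 6.6 V.
Saturation requires V_DS ≥ V_GS − V_t = 2.24 V; 6.6 ≥ 2.24 ✓.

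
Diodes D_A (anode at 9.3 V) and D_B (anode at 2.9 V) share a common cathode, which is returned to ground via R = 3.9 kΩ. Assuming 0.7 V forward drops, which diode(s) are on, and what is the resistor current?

Only D_A conducts; I_R ≈ 2.2 mA

Assume both conduct. Then node N would need to be at both 9.3−0.7 = 8.6 V and 2.9−0.7 = 2.2 V, which is impossible.
Assume only D_A conducts: V_N = 9.3 − 0.7 = 8.6 V, so I_R = 8.6/3.9 = 2.21 mA.
Check D_B: its anode-to-cathode voltage is 2.9 − 8.6 = -5.7 V < 0.7 V, so it is off. The assumption is consistent.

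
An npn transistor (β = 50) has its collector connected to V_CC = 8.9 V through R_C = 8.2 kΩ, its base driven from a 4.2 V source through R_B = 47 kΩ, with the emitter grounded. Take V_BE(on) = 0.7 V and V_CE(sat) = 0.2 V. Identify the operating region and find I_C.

Assume active: I_B = (4.2 − 0.7)/47 = 0.0745 mA, giving I_C = β·I_B = 3.72 mA.
But then V_CE = 8.9 − 3.72×8.2 = -21.6 V < V_CE(sat) = 0.2 V — impossible in the active region.
So the transistor is saturated. With V_CE = 0.2 V, I_C = (V_CC − 0.2)/R_C = 8.7/8.2 = 1.06 mA.
Check: β·I_B = 3.72 mA > I_C = 1.06 mA, confirming saturation.

saturation; I_C ≈ 1.1 mA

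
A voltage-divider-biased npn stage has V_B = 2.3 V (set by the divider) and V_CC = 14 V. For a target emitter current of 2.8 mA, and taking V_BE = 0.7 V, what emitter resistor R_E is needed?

R_E ≈ 0.57 kΩ

V_E = V_B − V_BE = 2.3 − 0.7 = 1.6 V.
R_E = V_E / I_E = 1.6 / 2.8 = 0.571 kΩ.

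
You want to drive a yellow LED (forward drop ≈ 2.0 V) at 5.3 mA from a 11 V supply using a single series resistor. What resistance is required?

R ≈ 1.7 kΩ

The resistor drops V_S − V_D = 11 − 2.0 = 9 V at 5.3 mA.
R = 9 V / 5.3 mA = 1.7 kΩ.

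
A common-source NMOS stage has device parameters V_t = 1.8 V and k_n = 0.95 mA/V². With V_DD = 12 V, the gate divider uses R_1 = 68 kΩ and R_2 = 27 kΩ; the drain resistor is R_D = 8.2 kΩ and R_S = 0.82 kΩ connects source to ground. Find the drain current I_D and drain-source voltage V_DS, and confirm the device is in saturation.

I_D ≈ 0.6 mA, V_DS ≈ 6.6 V

V_G = V_DD·R_2/(R_1+R_2) = 12×27/95 = 3.41 V.
Assume saturation: I_D = (k_n/2)(V_GS − V_t)² with V_GS = V_G − I_D·R_S = 3.41 − 0.82·I_D.
Substituting gives 0.319·I_D² − 2.25·I_D + 1.23 = 0, with roots I_D = 0.597 or 6.46 mA.
The root I_D = 6.46 mA gives V_GS = -1.89 V ≤ V_t, so take I_D = 0.597 mA.
Then V_GS = 2.92 V and V_DS = V_DD − I_D(R_D+R_S) = 12 − 0.597×9.02 = 6.62 V.
Saturation requires V_DS ≥ V_GS − V_t = 1.12 V; 6.62 ≥ 1.12 ✓.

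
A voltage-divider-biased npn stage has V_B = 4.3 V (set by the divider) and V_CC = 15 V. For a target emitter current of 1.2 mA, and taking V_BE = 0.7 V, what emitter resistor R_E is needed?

R_E ≈ 3 kΩ

V_E = V_B − V_BE = 4.3 − 0.7 = 3.6 V.
R_E = V_E / I_E = 3.6 / 1.2 = 3 kΩ.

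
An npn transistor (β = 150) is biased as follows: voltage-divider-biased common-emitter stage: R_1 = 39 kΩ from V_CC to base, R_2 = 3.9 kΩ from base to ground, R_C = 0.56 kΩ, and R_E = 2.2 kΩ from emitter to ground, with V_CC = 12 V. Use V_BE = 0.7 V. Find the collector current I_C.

I_C ≈ 0.17 mA

Thevenize the base divider: V_Th = V_CC·R_2/(R_1+R_2) = 12×3.9/42.9 = 1.09 V, R_Th = R_1‖R_2 = 3.55 kΩ.
Base-emitter loop: V_Th = I_B·R_Th + V_BE + (β+1)I_B·R_E, so I_B = (1.09 − 0.7) / (3.55 + 151×2.2) = 0.00116 mA.
I_C = β·I_B = 150×0.00116 = 0.175 mA, and I_E = (β+1)I_B = 0.176 mA.
V_CE = V_CC − I_C·R_C − I_E·R_E = 12 − 0.175×0.56 − 0.176×2.2 = 11.5 V.
V_CE = 11.5 V > 0.2 V confirms active-region operation.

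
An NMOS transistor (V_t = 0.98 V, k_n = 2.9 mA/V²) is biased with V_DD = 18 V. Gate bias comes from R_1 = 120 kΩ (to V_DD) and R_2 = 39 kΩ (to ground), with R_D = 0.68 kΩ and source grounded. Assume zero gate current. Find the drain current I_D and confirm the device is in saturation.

I_D ≈ 17 mA

V_G = V_DD·R_2/(R_1+R_2) = 18×39/159 = 4.42 V. With the source grounded, V_GS = V_G = 4.42 V.
Assume saturation: I_D = (k_n/2)(V_GS − V_t)² = (2.9/2)×(4.42 − 0.98)² = 1.45×3.44² = 17.1 mA.
V_DS = V_DD − I_D·R_D = 18 − 17.1×0.68 = 6.37 V.
Saturation requires V_DS ≥ V_GS − V_t = 3.44 V; 6.37 ≥ 3.44 ✓.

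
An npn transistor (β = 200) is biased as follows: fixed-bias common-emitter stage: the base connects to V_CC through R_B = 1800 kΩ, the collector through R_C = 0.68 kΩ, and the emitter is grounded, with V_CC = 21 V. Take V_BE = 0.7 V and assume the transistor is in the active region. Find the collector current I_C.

Base loop: V_CC = I_B·R_B + V_BE, so I_B = (21 − 0.7)/1800 kΩ = 0.0113 mA.
In the active region I_C = β·I_B = 200 × 0.0113 = 2.26 mA.
Collector loop: V_CE = V_CC − I_C·R_C = 21 − 2.26×0.68 = 19.5 V.
Since V_CE = 19.5 V > V_CE(sat) ≈ 0.2 V, the transistor is in the active region as assumed.

I_C ≈ 2.3 mA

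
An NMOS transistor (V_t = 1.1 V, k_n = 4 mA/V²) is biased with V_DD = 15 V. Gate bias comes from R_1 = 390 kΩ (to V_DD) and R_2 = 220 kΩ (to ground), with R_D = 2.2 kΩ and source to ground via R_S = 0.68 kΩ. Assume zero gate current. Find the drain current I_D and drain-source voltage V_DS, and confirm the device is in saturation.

I_D ≈ 4.2 mA, V_DS ≈ 2.9 V

V_G = V_DD·R_2/(R_1+R_2) = 15×220/610 = 5.41 V.
Assume saturation: I_D = (k_n/2)(V_GS − V_t)² with V_GS = V_G − I_D·R_S = 5.41 − 0.68·I_D.
Substituting gives 0.925·I_D² − 12.7·I_D + 37.1 = 0, with roots I_D = 4.21 or 9.55 mA.
The root I_D = 9.55 mA gives V_GS = -1.09 V ≤ V_t, so take I_D = 4.21 mA.
Then V_GS = 2.55 V and V_DS = V_DD − I_D(R_D+R_S) = 15 − 4.21×2.88 = 2.89 V.
Saturation requires V_DS ≥ V_GS − V_t = 1.45 V; 2.89 ≥ 1.45 ✓.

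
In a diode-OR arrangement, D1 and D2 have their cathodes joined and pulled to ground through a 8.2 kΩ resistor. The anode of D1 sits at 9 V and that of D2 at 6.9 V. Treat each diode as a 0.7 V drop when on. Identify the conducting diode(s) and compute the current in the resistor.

Assume both conduct. Then node N would need to be at both 9−0.7 = 8.3 V and 6.9−0.7 = 6.2 V, which is impossible.
Assume only D1 conducts: V_N = 9 − 0.7 = 8.3 V, so I_R = 8.3/8.2 = 1.01 mA.
Check D2: its anode-to-cathode voltage is 6.9 − 8.3 = -1.4 V < 0.7 V, so it is off. The assumption is consistent.

Only D1 conducts; I_R ≈ 1 mA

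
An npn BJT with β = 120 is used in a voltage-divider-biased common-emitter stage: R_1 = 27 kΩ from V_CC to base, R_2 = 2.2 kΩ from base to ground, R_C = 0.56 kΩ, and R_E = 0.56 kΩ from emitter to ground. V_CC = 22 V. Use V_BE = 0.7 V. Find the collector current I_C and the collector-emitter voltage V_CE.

Thevenize the base divider: V_Th = V_CC·R_2/(R_1+R_2) = 22×2.2/29.2 = 1.66 V, R_Th = R_1‖R_2 = 2.03 kΩ.
Base-emitter loop: V_Th = I_B·R_Th + V_BE + (β+1)I_B·R_E, so I_B = (1.66 − 0.7) / (2.03 + 121×0.56) = 0.0137 mA.
I_C = β·I_B = 120×0.0137 = 1.65 mA, and I_E = (β+1)I_B = 1.66 mA.
V_CE = V_CC − I_C·R_C − I_E·R_E = 22 − 1.65×0.56 − 1.66×0.56 = 20.1 V.
V_CE = 20.1 V > 0.2 V confirms active-region operation.

I_C ≈ 1.6 mA, V_CE ≈ 20 V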